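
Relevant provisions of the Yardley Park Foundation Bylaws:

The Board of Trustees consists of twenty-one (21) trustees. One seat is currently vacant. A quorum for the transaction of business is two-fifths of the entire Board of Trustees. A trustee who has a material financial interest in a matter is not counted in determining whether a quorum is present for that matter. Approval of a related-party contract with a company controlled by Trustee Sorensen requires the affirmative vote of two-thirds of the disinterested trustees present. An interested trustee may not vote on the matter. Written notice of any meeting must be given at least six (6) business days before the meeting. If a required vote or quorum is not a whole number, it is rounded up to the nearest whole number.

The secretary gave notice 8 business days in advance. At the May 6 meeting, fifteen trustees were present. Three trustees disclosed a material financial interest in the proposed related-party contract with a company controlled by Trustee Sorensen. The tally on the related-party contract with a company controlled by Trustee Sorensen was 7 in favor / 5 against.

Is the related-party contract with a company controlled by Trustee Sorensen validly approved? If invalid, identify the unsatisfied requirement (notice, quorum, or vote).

Invalid — vote requirement not satisfied.

Notice: 8 business days given; 6 required (8 ≥ 6). Satisfied.
Quorum: 15 present, but the 3 interested trustees do not count, leaving 12. Quorum is 9. Satisfied.
Vote: the related-party contract with a company controlled by Trustee Sorensen requires two-thirds of the disinterested trustees present (15 − 3 = 12). 2/3 of 12 = 8, so 8 affirmative votes are needed; 7 voted in favor. Not satisfied.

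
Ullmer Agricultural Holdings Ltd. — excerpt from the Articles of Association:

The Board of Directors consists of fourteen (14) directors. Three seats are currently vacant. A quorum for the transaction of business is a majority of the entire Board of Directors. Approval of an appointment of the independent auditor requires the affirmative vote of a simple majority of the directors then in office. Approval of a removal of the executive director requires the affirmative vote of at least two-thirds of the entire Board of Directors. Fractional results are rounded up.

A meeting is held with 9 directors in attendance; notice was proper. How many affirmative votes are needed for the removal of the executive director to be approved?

The removal of the executive director requires two-thirds of the entire Board of Directors (14).
2/3 of 14 = 9.33, rounded up to 10.
(Only 9 can vote, so the removal of the executive director cannot pass at this meeting, but the required vote is still 10.)

10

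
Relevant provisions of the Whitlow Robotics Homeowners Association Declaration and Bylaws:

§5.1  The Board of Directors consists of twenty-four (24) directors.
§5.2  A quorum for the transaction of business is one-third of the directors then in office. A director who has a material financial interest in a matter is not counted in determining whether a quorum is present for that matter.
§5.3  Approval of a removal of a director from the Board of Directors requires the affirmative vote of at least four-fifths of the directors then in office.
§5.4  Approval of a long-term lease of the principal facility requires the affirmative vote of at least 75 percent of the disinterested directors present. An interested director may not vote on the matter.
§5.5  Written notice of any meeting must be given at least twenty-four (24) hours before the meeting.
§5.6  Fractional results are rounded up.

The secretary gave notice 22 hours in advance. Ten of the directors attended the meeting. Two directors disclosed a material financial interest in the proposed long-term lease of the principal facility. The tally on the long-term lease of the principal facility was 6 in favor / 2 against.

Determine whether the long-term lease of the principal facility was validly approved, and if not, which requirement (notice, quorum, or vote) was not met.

Notice: 22 hours given; 24 required (22 < 24). Not satisfied.
Quorum: 10 present, but the 2 interested directors do not count, leaving 8. Quorum is 8. Satisfied.
Vote: the long-term lease of the principal facility requires three-fourths of the disinterested directors present (10 − 2 = 8). 3/4 of 8 = 6, so 6 affirmative votes are needed; 6 voted in favor. Satisfied.

Invalid — notice requirement not satisfied.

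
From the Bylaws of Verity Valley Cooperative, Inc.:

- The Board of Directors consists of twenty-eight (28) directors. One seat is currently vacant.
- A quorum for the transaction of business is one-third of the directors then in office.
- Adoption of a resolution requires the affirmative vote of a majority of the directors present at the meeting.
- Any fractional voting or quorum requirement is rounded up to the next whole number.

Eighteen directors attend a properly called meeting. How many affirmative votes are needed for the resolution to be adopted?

10

The resolution requires a majority of the directors present (18).
A majority of 18 is 10.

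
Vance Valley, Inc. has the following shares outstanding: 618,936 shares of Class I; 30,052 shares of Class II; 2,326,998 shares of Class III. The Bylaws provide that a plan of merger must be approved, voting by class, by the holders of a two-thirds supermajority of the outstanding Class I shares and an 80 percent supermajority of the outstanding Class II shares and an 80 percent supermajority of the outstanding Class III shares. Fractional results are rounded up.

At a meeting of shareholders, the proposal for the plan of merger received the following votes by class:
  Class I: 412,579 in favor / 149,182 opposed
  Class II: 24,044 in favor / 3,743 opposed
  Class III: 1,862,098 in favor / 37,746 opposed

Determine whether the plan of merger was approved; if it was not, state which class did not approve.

Not approved — the Class I shares did not give the required vote.

Class I: 2/3 of 618936 = 412624; 412,624 required, 412,579 in favor — not approved.
Class II: 4/5 of 30052 = 24041.60, rounded up to 24042; 24,042 required, 24,044 in favor — approved.
Class III: 4/5 of 2326998 = 1861598.40, rounded up to 1861599; 1,861,599 required, 1,862,098 in favor — approved.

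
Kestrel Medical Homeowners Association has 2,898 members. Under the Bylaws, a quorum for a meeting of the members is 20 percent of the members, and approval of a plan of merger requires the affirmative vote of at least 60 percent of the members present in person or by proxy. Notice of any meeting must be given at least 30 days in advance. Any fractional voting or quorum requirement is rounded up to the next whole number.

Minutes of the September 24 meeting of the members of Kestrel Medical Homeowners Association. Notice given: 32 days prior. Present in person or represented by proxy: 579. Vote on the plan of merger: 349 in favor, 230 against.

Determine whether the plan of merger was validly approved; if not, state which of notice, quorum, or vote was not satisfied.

Notice: 32 days given; 30 required. Satisfied.
Quorum: 20% of 2,898 = 579.60, rounded up to 580; 579 present. Not satisfied.
Vote: requires three-fifths of those present (579); 3/5 of 579 = 347.40, rounded up to 348, so 348 needed; 349 in favor. Satisfied.

Invalid — quorum requirement not satisfied.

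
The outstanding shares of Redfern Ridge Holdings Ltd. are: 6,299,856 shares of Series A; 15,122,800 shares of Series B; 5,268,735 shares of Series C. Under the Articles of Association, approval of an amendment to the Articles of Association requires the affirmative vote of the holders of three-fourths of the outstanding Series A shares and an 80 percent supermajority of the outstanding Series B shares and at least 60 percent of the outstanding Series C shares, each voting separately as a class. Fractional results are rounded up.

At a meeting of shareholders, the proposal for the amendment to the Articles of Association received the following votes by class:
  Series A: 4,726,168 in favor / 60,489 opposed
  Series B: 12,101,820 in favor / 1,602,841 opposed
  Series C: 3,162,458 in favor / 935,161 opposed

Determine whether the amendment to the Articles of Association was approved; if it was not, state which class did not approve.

Approved — every class gave the required vote.

Series A: 3/4 of 6299856 = 4724892; 4,724,892 required, 4,726,168 in favor — approved.
Series B: 4/5 of 15122800 = 12098240; 12,098,240 required, 12,101,820 in favor — approved.
Series C: 3/5 of 5268735 = 3161241; 3,161,241 required, 3,162,458 in favor — approved.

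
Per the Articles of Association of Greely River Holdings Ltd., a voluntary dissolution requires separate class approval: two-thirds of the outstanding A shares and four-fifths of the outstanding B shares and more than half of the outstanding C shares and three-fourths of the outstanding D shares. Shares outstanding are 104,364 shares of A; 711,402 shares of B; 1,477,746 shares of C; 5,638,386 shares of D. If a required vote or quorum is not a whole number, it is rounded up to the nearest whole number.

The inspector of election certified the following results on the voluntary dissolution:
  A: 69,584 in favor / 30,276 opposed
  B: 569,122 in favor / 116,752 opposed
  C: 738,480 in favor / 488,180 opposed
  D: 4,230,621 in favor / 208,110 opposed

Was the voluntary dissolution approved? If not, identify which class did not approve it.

Not approved — the C shares did not give the required vote.

A: 2/3 of 104364 = 69576; 69,576 required, 69,584 in favor — approved.
B: 4/5 of 711402 = 569121.60, rounded up to 569122; 569,122 required, 569,122 in favor — approved.
C: a majority of 1477746 is 738874; 738,874 required, 738,480 in favor — not approved.
D: 3/4 of 5638386 = 4228789.50, rounded up to 4228790; 4,228,790 required, 4,230,621 in favor — approved.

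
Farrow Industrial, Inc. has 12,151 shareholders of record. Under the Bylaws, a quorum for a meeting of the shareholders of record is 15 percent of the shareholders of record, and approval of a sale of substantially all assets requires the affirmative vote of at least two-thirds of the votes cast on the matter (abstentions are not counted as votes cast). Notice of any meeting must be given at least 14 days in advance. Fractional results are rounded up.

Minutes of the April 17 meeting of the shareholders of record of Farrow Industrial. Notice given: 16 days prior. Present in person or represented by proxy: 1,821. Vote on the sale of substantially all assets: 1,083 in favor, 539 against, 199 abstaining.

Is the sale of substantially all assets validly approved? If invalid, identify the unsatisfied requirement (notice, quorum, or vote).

Notice: 16 days given; 14 required. Satisfied.
Quorum: 15% of 12,151 = 1,822.65, rounded up to 1,823; 1,821 present. Not satisfied.
Vote: requires two-thirds of the votes cast (1,821 − 199 abstaining = 1,622); 2/3 of 1622 = 1081.33, rounded up to 1082, so 1,082 needed; 1,083 in favor. Satisfied.

Invalid — quorum requirement not satisfied.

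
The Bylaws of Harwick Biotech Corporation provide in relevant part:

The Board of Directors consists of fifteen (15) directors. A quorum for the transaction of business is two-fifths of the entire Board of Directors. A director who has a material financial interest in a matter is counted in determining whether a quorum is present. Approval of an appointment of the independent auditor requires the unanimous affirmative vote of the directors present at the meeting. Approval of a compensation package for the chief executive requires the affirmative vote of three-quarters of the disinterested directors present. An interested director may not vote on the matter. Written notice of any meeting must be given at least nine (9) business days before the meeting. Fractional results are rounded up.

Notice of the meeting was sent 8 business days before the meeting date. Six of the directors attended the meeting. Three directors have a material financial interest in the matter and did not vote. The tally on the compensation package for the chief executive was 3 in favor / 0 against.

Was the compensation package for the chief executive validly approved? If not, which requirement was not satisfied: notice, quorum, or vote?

Notice: 8 business days given; 9 required (8 < 9). Not satisfied.
Quorum: 6 present (interested directors count toward quorum); quorum is 6. Satisfied.
Vote: the compensation package for the chief executive requires three-fourths of the disinterested directors present (6 − 3 = 3). 3/4 of 3 = 2.25, rounded up to 3, so 3 affirmative votes are needed; 3 voted in favor. Satisfied.

Invalid — notice requirement not satisfied.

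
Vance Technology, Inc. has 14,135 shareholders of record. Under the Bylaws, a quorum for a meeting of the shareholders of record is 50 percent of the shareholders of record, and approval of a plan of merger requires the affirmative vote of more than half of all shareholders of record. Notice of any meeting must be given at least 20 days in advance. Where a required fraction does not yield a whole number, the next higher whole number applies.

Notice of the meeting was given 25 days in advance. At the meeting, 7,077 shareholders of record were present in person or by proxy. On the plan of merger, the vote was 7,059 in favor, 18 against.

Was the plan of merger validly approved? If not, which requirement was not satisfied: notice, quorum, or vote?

Invalid — vote requirement not satisfied.

Notice: 25 days given; 20 required. Satisfied.
Quorum: 50% of 14,135 = 7,067.50, rounded up to 7,068; 7,077 present. Satisfied.
Vote: requires a majority of all shareholders of record (14,135); a majority of 14135 is 7068, so 7,068 needed; 7,059 in favor. Not satisfied.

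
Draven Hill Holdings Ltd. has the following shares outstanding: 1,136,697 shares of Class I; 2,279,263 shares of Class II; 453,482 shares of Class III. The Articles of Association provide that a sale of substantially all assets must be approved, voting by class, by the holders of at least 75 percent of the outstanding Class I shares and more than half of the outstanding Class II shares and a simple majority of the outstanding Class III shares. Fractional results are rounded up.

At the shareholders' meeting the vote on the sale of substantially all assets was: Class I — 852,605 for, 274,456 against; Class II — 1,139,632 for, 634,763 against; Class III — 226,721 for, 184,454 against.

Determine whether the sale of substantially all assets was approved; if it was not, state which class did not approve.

Not approved — the Class III shares did not give the required vote.

Class I: 3/4 of 1136697 = 852522.75, rounded up to 852523; 852,523 required, 852,605 in favor — approved.
Class II: a majority of 2279263 is 1139632; 1,139,632 required, 1,139,632 in favor — approved.
Class III: a majority of 453482 is 226742; 226,742 required, 226,721 in favor — not approved.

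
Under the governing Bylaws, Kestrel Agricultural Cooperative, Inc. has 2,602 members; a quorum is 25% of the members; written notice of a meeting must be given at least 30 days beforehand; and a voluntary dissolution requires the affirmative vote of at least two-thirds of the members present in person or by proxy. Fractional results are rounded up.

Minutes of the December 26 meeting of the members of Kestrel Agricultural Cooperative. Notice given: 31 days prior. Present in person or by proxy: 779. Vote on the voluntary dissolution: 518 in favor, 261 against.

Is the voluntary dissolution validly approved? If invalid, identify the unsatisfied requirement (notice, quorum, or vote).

Invalid — vote requirement not satisfied.

Notice: 31 days given; 30 required. Satisfied.
Quorum: 25% of 2,602 = 650.50, rounded up to 651; 779 present. Satisfied.
Vote: requires two-thirds of those present (779); 2/3 of 779 = 519.33, rounded up to 520, so 520 needed; 518 in favor. Not satisfied.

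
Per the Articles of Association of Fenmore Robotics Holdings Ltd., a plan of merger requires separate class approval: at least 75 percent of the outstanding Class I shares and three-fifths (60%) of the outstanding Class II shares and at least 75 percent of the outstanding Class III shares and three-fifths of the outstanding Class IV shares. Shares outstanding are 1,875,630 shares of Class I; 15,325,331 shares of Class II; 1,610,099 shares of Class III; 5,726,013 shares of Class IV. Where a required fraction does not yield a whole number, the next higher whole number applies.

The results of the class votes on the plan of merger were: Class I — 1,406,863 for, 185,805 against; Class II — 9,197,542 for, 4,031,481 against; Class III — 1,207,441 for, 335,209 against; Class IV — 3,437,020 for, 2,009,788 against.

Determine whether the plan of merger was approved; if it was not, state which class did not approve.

Class I: 3/4 of 1875630 = 1406722.50, rounded up to 1406723; 1,406,723 required, 1,406,863 in favor — approved.
Class II: 3/5 of 15325331 = 9195198.60, rounded up to 9195199; 9,195,199 required, 9,197,542 in favor — approved.
Class III: 3/4 of 1610099 = 1207574.25, rounded up to 1207575; 1,207,575 required, 1,207,441 in favor — not approved.
Class IV: 3/5 of 5726013 = 3435607.80, rounded up to 3435608; 3,435,608 required, 3,437,020 in favor — approved.

Not approved — the Class III shares did not give the required vote.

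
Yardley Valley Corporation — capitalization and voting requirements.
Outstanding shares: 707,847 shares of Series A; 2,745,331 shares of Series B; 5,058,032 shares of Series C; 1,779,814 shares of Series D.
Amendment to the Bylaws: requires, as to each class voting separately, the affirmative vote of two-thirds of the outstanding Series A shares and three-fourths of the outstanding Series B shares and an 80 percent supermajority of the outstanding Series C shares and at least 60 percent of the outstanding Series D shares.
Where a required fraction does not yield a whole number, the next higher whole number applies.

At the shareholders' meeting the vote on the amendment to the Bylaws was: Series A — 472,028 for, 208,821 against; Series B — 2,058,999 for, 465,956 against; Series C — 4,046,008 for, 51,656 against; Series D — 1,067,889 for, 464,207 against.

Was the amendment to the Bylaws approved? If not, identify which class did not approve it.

Not approved — the Series C shares did not give the required vote.

Series A: 2/3 of 707847 = 471898; 471,898 required, 472,028 in favor — approved.
Series B: 3/4 of 2745331 = 2058998.25, rounded up to 2058999; 2,058,999 required, 2,058,999 in favor — approved.
Series C: 4/5 of 5058032 = 4046425.60, rounded up to 4046426; 4,046,426 required, 4,046,008 in favor — not approved.
Series D: 3/5 of 1779814 = 1067888.40, rounded up to 1067889; 1,067,889 required, 1,067,889 in favor — approved.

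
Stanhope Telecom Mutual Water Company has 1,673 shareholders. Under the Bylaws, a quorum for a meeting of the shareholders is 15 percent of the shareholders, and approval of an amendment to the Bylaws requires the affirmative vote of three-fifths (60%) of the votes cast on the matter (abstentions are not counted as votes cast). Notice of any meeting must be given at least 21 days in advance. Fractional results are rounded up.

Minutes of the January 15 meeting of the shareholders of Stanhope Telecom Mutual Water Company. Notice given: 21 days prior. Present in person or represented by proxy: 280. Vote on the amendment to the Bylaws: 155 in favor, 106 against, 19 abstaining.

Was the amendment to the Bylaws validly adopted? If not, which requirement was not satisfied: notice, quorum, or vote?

Invalid — vote requirement not satisfied.

Notice: 21 days given; 21 required. Satisfied.
Quorum: 15% of 1,673 = 250.95, rounded up to 251; 280 present. Satisfied.
Vote: requires three-fifths of the votes cast (280 − 19 abstaining = 261); 3/5 of 261 = 156.60, rounded up to 157, so 157 needed; 155 in favor. Not satisfied.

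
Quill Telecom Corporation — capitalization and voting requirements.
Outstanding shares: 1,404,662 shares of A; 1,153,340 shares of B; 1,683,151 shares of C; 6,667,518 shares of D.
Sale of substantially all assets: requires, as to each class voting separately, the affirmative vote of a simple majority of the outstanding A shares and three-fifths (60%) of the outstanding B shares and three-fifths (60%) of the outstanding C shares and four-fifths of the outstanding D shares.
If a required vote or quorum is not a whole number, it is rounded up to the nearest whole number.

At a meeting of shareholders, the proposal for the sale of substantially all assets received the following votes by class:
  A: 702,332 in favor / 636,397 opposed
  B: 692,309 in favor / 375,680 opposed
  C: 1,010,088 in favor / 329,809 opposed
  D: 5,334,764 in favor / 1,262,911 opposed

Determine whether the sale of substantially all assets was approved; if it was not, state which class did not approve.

Approved — every class gave the required vote.

A: a majority of 1404662 is 702332; 702,332 required, 702,332 in favor — approved.
B: 3/5 of 1153340 = 692004; 692,004 required, 692,309 in favor — approved.
C: 3/5 of 1683151 = 1009890.60, rounded up to 1009891; 1,009,891 required, 1,010,088 in favor — approved.
D: 4/5 of 6667518 = 5334014.40, rounded up to 5334015; 5,334,015 required, 5,334,764 in favor — approved.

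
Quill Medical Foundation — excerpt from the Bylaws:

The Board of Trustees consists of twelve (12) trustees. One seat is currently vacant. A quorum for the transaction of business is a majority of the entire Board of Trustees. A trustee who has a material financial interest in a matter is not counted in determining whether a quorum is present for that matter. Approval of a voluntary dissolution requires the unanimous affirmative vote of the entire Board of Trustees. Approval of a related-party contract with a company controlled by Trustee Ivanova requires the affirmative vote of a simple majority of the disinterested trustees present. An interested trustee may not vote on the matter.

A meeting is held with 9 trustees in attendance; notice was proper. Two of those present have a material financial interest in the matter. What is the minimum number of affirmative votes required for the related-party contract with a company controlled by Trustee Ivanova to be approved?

The related-party contract with a company controlled by Trustee Ivanova requires a majority of the disinterested trustees present (9 − 2 = 7).
A majority of 7 is 4.

4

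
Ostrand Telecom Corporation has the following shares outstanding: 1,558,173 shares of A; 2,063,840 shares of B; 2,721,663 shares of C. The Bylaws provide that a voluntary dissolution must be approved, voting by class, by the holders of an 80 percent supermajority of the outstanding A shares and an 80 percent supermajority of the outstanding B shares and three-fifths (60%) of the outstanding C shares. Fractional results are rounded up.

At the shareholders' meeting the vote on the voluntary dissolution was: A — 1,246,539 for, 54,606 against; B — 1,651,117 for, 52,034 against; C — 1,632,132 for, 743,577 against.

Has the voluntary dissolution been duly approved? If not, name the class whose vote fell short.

A: 4/5 of 1558173 = 1246538.40, rounded up to 1246539; 1,246,539 required, 1,246,539 in favor — approved.
B: 4/5 of 2063840 = 1651072; 1,651,072 required, 1,651,117 in favor — approved.
C: 3/5 of 2721663 = 1632997.80, rounded up to 1632998; 1,632,998 required, 1,632,132 in favor — not approved.

Not approved — the C shares did not give the required vote.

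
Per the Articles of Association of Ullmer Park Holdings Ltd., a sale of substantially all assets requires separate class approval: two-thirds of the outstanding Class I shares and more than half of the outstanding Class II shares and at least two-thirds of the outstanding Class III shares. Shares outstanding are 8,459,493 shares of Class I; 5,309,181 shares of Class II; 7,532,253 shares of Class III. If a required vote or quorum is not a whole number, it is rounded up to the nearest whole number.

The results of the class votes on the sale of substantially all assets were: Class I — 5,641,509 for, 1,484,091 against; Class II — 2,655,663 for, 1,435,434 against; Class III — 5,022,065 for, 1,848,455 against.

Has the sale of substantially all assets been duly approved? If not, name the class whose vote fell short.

Class I: 2/3 of 8459493 = 5639662; 5,639,662 required, 5,641,509 in favor — approved.
Class II: a majority of 5309181 is 2654591; 2,654,591 required, 2,655,663 in favor — approved.
Class III: 2/3 of 7532253 = 5021502; 5,021,502 required, 5,022,065 in favor — approved.

Approved — every class gave the required vote.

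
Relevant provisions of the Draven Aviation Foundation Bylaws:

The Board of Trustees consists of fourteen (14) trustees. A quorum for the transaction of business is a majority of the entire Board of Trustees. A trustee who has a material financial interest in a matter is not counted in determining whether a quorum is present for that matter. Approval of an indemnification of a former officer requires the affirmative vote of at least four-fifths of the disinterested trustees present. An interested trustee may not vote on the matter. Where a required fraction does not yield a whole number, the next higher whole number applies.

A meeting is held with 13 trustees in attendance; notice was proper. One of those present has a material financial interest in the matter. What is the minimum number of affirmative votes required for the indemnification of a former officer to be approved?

The indemnification of a former officer requires four-fifths of the disinterested trustees present (13 − 1 = 12).
4/5 of 12 = 9.60, rounded up to 10.

10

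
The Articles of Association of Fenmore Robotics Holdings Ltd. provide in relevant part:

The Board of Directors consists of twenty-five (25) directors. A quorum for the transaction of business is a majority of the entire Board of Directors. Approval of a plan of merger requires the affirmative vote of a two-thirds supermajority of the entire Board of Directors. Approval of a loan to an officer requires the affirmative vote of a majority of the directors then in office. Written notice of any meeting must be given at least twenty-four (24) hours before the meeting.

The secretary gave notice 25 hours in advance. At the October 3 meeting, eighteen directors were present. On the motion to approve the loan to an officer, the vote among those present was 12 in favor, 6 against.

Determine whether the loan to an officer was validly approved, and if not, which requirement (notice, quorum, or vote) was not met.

Invalid — vote requirement not satisfied.

Notice: 25 hours given; 24 required (25 ≥ 24). Satisfied.
Quorum: 18 present; quorum is 13. Satisfied.
Vote: the loan to an officer requires a majority of the directors then in office (25). A majority of 25 is 13, so 13 affirmative votes are needed; 12 voted in favor. Not satisfied.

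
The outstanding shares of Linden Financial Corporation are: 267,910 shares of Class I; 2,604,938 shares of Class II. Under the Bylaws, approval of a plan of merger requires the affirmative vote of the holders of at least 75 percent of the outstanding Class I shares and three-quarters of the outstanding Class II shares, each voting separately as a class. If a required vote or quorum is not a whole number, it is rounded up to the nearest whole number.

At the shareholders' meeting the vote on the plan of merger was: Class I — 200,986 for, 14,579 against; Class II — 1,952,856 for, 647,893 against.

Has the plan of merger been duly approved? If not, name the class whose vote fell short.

Not approved — the Class II shares did not give the required vote.

Class I: 3/4 of 267910 = 200932.50, rounded up to 200933; 200,933 required, 200,986 in favor — approved.
Class II: 3/4 of 2604938 = 1953703.50, rounded up to 1953704; 1,953,704 required, 1,952,856 in favor — not approved.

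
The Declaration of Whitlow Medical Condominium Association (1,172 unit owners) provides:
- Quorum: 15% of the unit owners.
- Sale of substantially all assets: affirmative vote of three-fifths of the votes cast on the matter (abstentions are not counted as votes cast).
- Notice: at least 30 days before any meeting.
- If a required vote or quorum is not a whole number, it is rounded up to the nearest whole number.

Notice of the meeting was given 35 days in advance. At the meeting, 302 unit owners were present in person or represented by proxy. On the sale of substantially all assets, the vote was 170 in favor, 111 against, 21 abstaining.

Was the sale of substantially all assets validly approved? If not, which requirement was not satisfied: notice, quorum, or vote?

Notice: 35 days given; 30 required. Satisfied.
Quorum: 15% of 1,172 = 175.80, rounded up to 176; 302 present. Satisfied.
Vote: requires three-fifths of the votes cast (302 − 21 abstaining = 281); 3/5 of 281 = 168.60, rounded up to 169, so 169 needed; 170 in favor. Satisfied.

Valid — all requirements satisfied.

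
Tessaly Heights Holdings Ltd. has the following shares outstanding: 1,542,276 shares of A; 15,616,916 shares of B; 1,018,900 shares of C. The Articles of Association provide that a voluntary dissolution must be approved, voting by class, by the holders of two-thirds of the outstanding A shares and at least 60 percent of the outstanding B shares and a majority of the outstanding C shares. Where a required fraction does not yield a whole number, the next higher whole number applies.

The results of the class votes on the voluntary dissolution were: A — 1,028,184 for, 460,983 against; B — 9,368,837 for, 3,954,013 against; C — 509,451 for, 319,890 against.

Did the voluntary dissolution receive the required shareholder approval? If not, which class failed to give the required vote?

Not approved — the B shares did not give the required vote.

A: 2/3 of 1542276 = 1028184; 1,028,184 required, 1,028,184 in favor — approved.
B: 3/5 of 15616916 = 9370149.60, rounded up to 9370150; 9,370,150 required, 9,368,837 in favor — not approved.
C: a majority of 1018900 is 509451; 509,451 required, 509,451 in favor — approved.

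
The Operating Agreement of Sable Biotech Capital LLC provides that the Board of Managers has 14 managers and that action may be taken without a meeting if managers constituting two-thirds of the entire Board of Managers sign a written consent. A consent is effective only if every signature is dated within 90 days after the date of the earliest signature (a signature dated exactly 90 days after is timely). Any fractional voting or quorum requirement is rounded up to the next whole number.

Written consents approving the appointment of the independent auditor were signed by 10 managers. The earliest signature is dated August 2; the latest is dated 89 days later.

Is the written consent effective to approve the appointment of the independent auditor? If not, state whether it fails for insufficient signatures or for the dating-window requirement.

Signatures required: two-thirds of 14 — 2/3 of 14 = 9.33, rounded up to 10, so 10 needed; 10 signed. Sufficient.
Dating window: the latest signature is 89 days after the earliest; the limit is 90 days. Within the window.

Effective — both the signature and dating-window requirements are satisfied.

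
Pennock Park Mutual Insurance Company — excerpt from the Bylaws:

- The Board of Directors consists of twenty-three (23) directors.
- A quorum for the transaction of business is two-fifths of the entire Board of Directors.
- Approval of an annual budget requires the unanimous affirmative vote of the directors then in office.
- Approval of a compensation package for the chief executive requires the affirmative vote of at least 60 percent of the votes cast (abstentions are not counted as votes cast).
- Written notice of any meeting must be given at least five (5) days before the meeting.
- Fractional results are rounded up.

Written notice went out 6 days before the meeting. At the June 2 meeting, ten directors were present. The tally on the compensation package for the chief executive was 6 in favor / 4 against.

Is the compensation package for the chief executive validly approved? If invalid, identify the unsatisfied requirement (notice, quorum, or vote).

Notice: 6 days given; 5 required (6 ≥ 5). Satisfied.
Quorum: 10 present; quorum is 10. Satisfied.
Vote: the compensation package for the chief executive requires three-fifths of the votes cast (10). 3/5 of 10 = 6, so 6 affirmative votes are needed; 6 voted in favor. Satisfied.

Valid — all requirements satisfied.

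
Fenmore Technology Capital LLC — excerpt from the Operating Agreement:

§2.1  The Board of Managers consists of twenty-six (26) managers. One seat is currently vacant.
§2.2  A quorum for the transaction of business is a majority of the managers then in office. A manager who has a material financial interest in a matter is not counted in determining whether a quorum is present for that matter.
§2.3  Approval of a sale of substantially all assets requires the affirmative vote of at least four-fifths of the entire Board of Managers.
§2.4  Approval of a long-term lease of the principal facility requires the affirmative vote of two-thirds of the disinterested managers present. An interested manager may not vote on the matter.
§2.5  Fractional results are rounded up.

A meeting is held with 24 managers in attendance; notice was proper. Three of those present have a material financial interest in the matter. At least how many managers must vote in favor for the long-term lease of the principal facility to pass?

The long-term lease of the principal facility requires two-thirds of the disinterested managers present (24 − 3 = 21).
2/3 of 21 = 14.

14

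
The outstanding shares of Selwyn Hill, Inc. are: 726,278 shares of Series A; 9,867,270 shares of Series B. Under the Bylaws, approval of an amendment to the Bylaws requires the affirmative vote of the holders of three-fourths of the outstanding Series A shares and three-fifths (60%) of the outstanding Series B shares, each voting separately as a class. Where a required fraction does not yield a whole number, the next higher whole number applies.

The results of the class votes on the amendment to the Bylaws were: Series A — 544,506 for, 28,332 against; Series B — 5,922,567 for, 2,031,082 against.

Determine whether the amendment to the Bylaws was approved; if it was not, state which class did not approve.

Series A: 3/4 of 726278 = 544708.50, rounded up to 544709; 544,709 required, 544,506 in favor — not approved.
Series B: 3/5 of 9867270 = 5920362; 5,920,362 required, 5,922,567 in favor — approved.

Not approved — the Series A shares did not give the required vote.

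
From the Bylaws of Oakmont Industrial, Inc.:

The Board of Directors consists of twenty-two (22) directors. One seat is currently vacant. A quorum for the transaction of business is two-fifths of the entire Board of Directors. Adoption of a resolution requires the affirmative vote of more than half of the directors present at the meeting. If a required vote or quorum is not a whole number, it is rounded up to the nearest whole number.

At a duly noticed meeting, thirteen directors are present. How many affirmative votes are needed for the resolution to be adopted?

The resolution requires a majority of the directors present (13).
A majority of 13 is 7.

7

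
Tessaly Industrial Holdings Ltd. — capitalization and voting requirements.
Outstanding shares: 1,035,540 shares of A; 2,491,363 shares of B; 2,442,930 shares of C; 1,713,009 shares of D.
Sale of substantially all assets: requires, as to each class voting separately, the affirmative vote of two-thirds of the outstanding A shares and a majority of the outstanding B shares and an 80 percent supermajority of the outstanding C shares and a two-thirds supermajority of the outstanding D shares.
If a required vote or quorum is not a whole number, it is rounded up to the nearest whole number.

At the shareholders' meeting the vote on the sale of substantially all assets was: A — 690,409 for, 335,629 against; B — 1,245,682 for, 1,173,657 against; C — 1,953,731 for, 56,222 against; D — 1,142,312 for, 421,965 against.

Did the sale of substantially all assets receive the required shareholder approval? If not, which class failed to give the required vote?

A: 2/3 of 1035540 = 690360; 690,360 required, 690,409 in favor — approved.
B: a majority of 2491363 is 1245682; 1,245,682 required, 1,245,682 in favor — approved.
C: 4/5 of 2442930 = 1954344; 1,954,344 required, 1,953,731 in favor — not approved.
D: 2/3 of 1713009 = 1142006; 1,142,006 required, 1,142,312 in favor — approved.

Not approved — the C shares did not give the required vote.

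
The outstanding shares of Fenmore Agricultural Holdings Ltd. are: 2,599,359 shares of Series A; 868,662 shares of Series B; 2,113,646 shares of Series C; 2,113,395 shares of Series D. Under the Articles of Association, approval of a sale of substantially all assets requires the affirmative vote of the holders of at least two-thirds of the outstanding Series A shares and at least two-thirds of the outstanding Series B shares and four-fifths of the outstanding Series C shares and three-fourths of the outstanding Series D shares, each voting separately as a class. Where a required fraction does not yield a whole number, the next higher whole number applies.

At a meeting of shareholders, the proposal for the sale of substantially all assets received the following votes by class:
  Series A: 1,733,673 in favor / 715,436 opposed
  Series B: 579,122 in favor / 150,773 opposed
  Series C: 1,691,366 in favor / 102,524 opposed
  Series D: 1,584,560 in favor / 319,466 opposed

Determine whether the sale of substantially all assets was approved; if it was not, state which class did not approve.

Series A: 2/3 of 2599359 = 1732906; 1,732,906 required, 1,733,673 in favor — approved.
Series B: 2/3 of 868662 = 579108; 579,108 required, 579,122 in favor — approved.
Series C: 4/5 of 2113646 = 1690916.80, rounded up to 1690917; 1,690,917 required, 1,691,366 in favor — approved.
Series D: 3/4 of 2113395 = 1585046.25, rounded up to 1585047; 1,585,047 required, 1,584,560 in favor — not approved.

Not approved — the Series D shares did not give the required vote.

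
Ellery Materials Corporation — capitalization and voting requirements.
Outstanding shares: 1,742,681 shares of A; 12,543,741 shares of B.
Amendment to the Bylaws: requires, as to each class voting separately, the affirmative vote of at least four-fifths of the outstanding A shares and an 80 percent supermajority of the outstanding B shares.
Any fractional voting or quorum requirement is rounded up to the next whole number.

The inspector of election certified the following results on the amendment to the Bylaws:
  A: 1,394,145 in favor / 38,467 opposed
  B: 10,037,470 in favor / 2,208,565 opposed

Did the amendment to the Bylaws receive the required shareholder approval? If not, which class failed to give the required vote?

A: 4/5 of 1742681 = 1394144.80, rounded up to 1394145; 1,394,145 required, 1,394,145 in favor — approved.
B: 4/5 of 12543741 = 10034992.80, rounded up to 10034993; 10,034,993 required, 10,037,470 in favor — approved.

Approved — every class gave the required vote.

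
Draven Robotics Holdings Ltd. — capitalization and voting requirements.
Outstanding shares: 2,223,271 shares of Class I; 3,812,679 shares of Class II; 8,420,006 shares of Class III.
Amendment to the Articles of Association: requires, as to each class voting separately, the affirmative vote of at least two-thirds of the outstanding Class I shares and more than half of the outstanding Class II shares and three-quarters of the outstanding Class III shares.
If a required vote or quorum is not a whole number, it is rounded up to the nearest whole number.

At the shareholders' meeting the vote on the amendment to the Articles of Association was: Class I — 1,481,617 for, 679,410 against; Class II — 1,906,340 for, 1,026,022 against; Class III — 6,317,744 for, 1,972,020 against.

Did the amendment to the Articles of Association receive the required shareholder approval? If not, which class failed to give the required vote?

Not approved — the Class I shares did not give the required vote.

Class I: 2/3 of 2223271 = 1482180.67, rounded up to 1482181; 1,482,181 required, 1,481,617 in favor — not approved.
Class II: a majority of 3812679 is 1906340; 1,906,340 required, 1,906,340 in favor — approved.
Class III: 3/4 of 8420006 = 6315004.50, rounded up to 6315005; 6,315,005 required, 6,317,744 in favor — approved.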